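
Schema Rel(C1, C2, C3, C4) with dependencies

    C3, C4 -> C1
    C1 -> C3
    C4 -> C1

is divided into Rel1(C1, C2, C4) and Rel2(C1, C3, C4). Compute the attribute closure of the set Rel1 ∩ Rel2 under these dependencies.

C1, C3, C4

Rel1 ∩ Rel2 = {C1, C4}.
C1 → C3 applies, adding C3
Closure: {C1, C3, C4}.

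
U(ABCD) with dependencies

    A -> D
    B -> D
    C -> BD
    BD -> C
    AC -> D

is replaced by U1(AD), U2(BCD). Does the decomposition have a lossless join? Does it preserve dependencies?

lossy but dependency-preserving

Lossless test: (D)⁺ = {D}, which is a superkey of neither fragment — lossy.
Dependency preservation: AC → D is not contained in any single fragment, but the restricted closure of its left-hand side across the fragments still reaches the right-hand side; the remaining FDs each lie inside some fragment. All dependencies are preserved.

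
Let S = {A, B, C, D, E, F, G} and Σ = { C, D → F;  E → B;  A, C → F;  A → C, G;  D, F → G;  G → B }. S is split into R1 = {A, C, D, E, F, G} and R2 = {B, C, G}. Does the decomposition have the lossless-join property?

Yes

Common attributes: R1 ∩ R2 = {C, G}.
Closure of {C, G}: G → B applies, adding B. So (C, G)⁺ = {B, C, G}.
This closure contains every attribute of R2, so R1 ∩ R2 → R2. The join is lossless.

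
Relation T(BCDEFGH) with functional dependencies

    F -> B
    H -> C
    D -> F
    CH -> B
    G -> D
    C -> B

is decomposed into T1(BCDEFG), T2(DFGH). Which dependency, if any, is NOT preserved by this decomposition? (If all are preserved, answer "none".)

H -> C

Check H → C: no single fragment contains all of {CH}, and the restricted closure of {H} across the fragments never reaches {C}.
F → B is preserved.
D → F is preserved.
CH → B is preserved.
G → D is preserved.
C → B is preserved.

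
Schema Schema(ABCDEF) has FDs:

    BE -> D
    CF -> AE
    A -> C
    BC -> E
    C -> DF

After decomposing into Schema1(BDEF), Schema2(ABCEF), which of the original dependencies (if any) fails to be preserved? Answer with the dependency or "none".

C -> DF

Check C → DF: no single fragment contains all of {CDF}, and the restricted closure of {C} across the fragments never reaches {DF}.
BE → D is preserved.
CF → AE is preserved.
A → C is preserved.
BC → E is preserved.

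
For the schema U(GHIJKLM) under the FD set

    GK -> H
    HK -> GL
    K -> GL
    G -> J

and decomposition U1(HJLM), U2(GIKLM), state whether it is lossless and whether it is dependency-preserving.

lossy and not dependency-preserving

Lossless test: (LM)⁺ = {LM}, which is a superkey of neither fragment — lossy.
Dependency preservation: the restricted closure of {GK} across the fragments never reaches {H}, so GK → H cannot be enforced without a join — not preserved.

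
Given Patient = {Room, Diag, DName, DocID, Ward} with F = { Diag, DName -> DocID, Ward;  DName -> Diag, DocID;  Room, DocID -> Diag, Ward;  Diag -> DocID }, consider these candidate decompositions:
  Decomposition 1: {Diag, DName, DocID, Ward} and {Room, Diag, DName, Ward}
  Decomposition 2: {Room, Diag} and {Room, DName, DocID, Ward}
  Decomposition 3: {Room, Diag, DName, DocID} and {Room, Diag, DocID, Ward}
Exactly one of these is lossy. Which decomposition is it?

Decomposition 2

Decomposition 1: common = {Diag, DName, Ward}, closure = {Diag, DName, DocID, Ward} → lossless.
Decomposition 2: common = {Room}, closure = {Room} → lossy.
Decomposition 3: common = {Room, Diag, DocID}, closure = {Room, Diag, DocID, Ward} → lossless.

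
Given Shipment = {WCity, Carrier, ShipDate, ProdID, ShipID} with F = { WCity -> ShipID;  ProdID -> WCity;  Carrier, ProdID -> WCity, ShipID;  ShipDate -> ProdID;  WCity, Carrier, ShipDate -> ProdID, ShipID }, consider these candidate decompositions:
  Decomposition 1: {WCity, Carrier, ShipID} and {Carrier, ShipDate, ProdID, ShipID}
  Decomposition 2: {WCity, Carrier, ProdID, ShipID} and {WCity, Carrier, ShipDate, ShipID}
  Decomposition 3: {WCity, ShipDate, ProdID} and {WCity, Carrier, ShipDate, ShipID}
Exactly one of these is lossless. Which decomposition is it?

Decomposition 3

Decomposition 1: common = {Carrier, ShipID}, closure = {Carrier, ShipID} → lossy.
Decomposition 2: common = {WCity, Carrier, ShipID}, closure = {WCity, Carrier, ShipID} → lossy.
Decomposition 3: common = {WCity, ShipDate}, closure = {WCity, ShipDate, ProdID, ShipID} → lossless.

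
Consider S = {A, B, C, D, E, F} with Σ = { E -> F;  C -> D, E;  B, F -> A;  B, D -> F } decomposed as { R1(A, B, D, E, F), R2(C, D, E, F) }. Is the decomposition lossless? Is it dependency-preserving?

lossy but dependency-preserving

Lossless test: (D, E, F)⁺ = {D, E, F}, which is a superkey of neither fragment — lossy.
Dependency preservation: every FD's attributes lie within a single fragment, so each can be enforced locally — preserved.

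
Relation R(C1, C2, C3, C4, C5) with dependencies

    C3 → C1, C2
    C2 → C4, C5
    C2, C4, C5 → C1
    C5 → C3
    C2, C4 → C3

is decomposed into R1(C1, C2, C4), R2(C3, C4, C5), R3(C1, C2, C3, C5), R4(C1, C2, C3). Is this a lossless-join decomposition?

Chase test. Columns are C1, C2, C3, C4, C5; row i has aⱼ where attribute j ∈ Ri, else bᵢⱼ.
Initial tableau (one row per fragment):
  row 1: a1 a2 b13 a4 b15
  row 2: b21 b22 a3 a4 a5
  row 3: a1 a2 a3 b34 a5
  row 4: a1 a2 a3 b44 b45
Rows 2 and 3 agree on C3; apply C3→C1, C2 and equate their C1, C2 entries.
Rows 1 and 2 agree on C2; apply C2→C4, C5 and equate their C4, C5 entries.
Rows 1 and 3 agree on C2; apply C2→C4, C5 and equate their C4, C5 entries.
Rows 1 and 4 agree on C2; apply C2→C4, C5 and equate their C4, C5 entries.
Rows 1 and 2 agree on C5; apply C5→C3 and equate their C3 entries.
Row 1 is now all distinguished symbols — the join is lossless.

Yes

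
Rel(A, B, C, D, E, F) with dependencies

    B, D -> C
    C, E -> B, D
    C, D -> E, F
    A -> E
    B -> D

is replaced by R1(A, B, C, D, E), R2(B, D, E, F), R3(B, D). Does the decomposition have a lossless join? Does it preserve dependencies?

lossless and dependency-preserving

Lossless test (chase): Rows 1 and 2 agree on B, D; apply B, D→C and equate their C entries. Rows 1 and 3 agree on B, D; apply B, D→C and equate their C entries. Rows 1 and 2 agree on C, D; apply C, D→E, F and equate their E, F entries. Rows 1 and 3 agree on C, D; apply C, D→E, F and equate their E, F entries. Row 1 is now all distinguished symbols — the join is lossless.
Dependency preservation: C, D → E, F is not contained in any single fragment, but the restricted closure of its left-hand side across the fragments still reaches the right-hand side; the remaining FDs each lie inside some fragment. All dependencies are preserved.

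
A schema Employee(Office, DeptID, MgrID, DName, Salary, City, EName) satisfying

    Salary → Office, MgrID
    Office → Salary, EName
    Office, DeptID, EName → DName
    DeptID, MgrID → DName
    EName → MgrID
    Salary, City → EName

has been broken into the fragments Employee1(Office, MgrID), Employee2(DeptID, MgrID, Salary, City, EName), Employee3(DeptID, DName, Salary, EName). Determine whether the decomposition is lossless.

No

Chase test. Columns are Office, DeptID, MgrID, DName, Salary, City, EName; row i has aⱼ where attribute j ∈ Employeei, else bᵢⱼ.
Initial tableau (one row per fragment):
  row 1: a1 b12 a3 b14 b15 b16 b17
  row 2: b21 a2 a3 b24 a5 a6 a7
  row 3: b31 a2 b33 a4 a5 b36 a7
Rows 2 and 3 agree on Salary; apply Salary→Office, MgrID and equate their Office, MgrID entries.
Rows 2 and 3 agree on Office, DeptID, EName; apply Office, DeptID, EName→DName and equate their DName entries.
No row becomes fully distinguished — the join is lossy.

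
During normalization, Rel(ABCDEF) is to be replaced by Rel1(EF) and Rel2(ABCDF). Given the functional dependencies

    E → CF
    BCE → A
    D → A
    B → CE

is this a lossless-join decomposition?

No

Common attributes: Rel1 ∩ Rel2 = {F}.
No dependency enlarges {F}, so (F)⁺ = {F}.
The closure contains neither all of Rel1 = {EF} nor all of Rel2 = {ABCDF}, so the common attributes are not a superkey of either fragment. The join is lossy.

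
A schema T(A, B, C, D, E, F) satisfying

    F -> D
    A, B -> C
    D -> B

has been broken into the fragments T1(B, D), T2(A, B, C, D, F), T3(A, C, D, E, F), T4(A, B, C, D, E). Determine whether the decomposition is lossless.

Chase test. Columns are A, B, C, D, E, F; row i has aⱼ where attribute j ∈ Ti, else bᵢⱼ.
Initial tableau (one row per fragment):
  row 1: b11 a2 b13 a4 b15 b16
  row 2: a1 a2 a3 a4 b25 a6
  row 3: a1 b32 a3 a4 a5 a6
  row 4: a1 a2 a3 a4 a5 b46
Rows 1 and 3 agree on D; apply D→B and equate their B entries.
Row 3 is now all distinguished symbols — the join is lossless.

Yes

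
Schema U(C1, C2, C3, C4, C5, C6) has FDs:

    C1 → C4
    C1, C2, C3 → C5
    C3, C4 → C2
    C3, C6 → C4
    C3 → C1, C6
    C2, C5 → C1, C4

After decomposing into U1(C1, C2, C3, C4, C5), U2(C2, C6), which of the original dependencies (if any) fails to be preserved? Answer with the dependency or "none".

Check C3 → C1, C6: no single fragment contains all of {C1, C3, C6}, and the restricted closure of {C3} across the fragments never reaches {C1, C6}.
C1 → C4 is preserved.
C1, C2, C3 → C5 is preserved.
C3, C4 → C2 is preserved.
C3, C6 → C4 is preserved.
C2, C5 → C1, C4 is preserved.

C3 → C1, C6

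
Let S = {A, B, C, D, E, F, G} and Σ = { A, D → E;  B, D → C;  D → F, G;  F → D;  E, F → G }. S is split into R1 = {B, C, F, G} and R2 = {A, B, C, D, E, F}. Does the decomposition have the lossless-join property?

Yes

Common attributes: R1 ∩ R2 = {B, C, F}.
Closure of {B, C, F}: F → D applies, adding D; D → F, G applies, adding G. So (B, C, F)⁺ = {B, C, D, F, G}.
This closure contains every attribute of R1, so R1 ∩ R2 → R1. The join is lossless.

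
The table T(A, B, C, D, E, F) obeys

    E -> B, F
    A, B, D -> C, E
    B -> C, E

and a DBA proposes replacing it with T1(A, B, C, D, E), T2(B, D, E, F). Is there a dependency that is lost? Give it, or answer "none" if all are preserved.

E → B, F lies within T2.
A, B, D → C, E lies within T1.
B → C, E lies within T1.
Every dependency is enforceable on the fragments, so the decomposition is dependency-preserving.

none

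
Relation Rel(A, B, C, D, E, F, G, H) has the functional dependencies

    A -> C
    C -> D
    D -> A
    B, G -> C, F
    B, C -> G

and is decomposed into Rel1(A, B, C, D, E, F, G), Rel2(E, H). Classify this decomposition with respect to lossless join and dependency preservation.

lossy but dependency-preserving

Lossless test: (E)⁺ = {E}, which is a superkey of neither fragment — lossy.
Dependency preservation: every FD's attributes lie within a single fragment, so each can be enforced locally — preserved.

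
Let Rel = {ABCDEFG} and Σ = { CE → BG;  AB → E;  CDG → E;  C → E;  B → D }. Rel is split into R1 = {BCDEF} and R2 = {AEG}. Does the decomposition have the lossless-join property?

No

Common attributes: R1 ∩ R2 = {E}.
No dependency enlarges {E}, so (E)⁺ = {E}.
The closure contains neither all of R1 = {BCDEF} nor all of R2 = {AEG}, so the common attributes are not a superkey of either fragment. The join is lossy.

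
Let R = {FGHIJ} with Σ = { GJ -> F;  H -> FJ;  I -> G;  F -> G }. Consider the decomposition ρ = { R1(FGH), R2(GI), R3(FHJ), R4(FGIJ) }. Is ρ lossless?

Chase test. Columns are FGHIJ; row i has aⱼ where attribute j ∈ Ri, else bᵢⱼ.
Initial tableau (one row per fragment):
  row 1: a1 a2 a3 b14 b15
  row 2: b21 a2 b23 a4 b25
  row 3: a1 b32 a3 b34 a5
  row 4: a1 a2 b43 a4 a5
Rows 1 and 3 agree on H; apply H→FJ and equate their FJ entries.
Rows 1 and 3 agree on F; apply F→G and equate their G entries.
No row becomes fully distinguished — the join is lossy.

No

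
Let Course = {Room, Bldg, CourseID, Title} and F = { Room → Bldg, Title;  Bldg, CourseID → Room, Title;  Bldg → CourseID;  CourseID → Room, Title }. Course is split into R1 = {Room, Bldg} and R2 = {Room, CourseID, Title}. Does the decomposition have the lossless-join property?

Common attributes: R1 ∩ R2 = {Room}.
Closure of {Room}: Room → Bldg, Title applies, adding Bldg, Title; Bldg → CourseID applies, adding CourseID. So (Room)⁺ = {Room, Bldg, CourseID, Title}.
This closure contains every attribute of R1, so R1 ∩ R2 → R1. The join is lossless.

Yes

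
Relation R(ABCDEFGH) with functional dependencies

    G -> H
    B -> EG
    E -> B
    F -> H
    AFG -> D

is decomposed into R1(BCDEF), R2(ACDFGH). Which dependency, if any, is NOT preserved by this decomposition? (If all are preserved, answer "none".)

B -> EG

Check B → EG: no single fragment contains all of {BEG}, and the restricted closure of {B} across the fragments never reaches {EG}.
G → H is preserved.
E → B is preserved.
F → H is preserved.
AFG → D is preserved.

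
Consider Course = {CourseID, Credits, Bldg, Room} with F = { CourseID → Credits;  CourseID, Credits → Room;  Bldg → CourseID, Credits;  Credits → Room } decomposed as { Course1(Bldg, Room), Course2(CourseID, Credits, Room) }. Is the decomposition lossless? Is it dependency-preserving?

Lossless test: (Room)⁺ = {Room}, which is a superkey of neither fragment — lossy.
Dependency preservation: the restricted closure of {Bldg} across the fragments never reaches {CourseID, Credits}, so Bldg → CourseID, Credits cannot be enforced without a join — not preserved.

lossy and not dependency-preserving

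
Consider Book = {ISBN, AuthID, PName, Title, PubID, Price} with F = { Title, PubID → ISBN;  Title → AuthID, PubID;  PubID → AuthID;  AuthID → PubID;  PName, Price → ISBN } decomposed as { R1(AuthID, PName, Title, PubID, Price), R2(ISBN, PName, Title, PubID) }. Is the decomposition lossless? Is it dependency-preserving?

Lossless test: (PName, Title, PubID)⁺ = {ISBN, AuthID, PName, Title, PubID}, which contains all of one fragment — lossless.
Dependency preservation: the restricted closure of {PName, Price} across the fragments never reaches {ISBN}, so PName, Price → ISBN cannot be enforced without a join — not preserved.

lossless but not dependency-preserving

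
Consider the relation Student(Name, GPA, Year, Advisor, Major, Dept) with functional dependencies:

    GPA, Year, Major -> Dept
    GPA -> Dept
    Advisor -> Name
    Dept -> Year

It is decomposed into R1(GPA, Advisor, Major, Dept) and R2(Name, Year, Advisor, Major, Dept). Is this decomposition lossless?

Common attributes: R1 ∩ R2 = {Advisor, Major, Dept}.
Closure of {Advisor, Major, Dept}: Advisor → Name applies, adding Name; Dept → Year applies, adding Year. So (Advisor, Major, Dept)⁺ = {Name, Year, Advisor, Major, Dept}.
This closure contains every attribute of R2, so R1 ∩ R2 → R2. The join is lossless.

Yes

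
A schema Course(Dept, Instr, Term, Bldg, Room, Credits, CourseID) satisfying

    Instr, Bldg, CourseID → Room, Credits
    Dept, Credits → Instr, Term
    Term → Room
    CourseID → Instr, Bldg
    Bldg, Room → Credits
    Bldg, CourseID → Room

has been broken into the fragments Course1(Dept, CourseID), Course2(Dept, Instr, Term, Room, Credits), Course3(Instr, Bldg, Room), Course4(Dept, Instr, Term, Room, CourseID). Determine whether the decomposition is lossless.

No

Chase test. Columns are Dept, Instr, Term, Bldg, Room, Credits, CourseID; row i has aⱼ where attribute j ∈ Coursei, else bᵢⱼ.
Initial tableau (one row per fragment):
  row 1: a1 b12 b13 b14 b15 b16 a7
  row 2: a1 a2 a3 b24 a5 a6 b27
  row 3: b31 a2 b33 a4 a5 b36 b37
  row 4: a1 a2 a3 b44 a5 b46 a7
Rows 1 and 4 agree on CourseID; apply CourseID→Instr, Bldg and equate their Instr, Bldg entries.
Rows 1 and 4 agree on Bldg, CourseID; apply Bldg, CourseID→Room and equate their Room entries.
Rows 1 and 4 agree on Instr, Bldg, CourseID; apply Instr, Bldg, CourseID→Room, Credits and equate their Room, Credits entries.
Rows 1 and 4 agree on Dept, Credits; apply Dept, Credits→Instr, Term and equate their Instr, Term entries.
No row becomes fully distinguished — the join is lossy.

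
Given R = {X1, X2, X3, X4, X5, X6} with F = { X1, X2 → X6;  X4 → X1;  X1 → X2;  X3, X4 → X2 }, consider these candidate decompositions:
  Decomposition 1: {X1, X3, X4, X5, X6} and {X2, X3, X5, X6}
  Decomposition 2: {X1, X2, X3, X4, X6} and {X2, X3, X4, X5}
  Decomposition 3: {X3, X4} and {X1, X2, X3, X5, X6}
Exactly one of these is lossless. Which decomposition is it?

Decomposition 2

Decomposition 1: common = {X3, X5, X6}, closure = {X3, X5, X6} → lossy.
Decomposition 2: common = {X2, X3, X4}, closure = {X1, X2, X3, X4, X6} → lossless.
Decomposition 3: common = {X3}, closure = {X3} → lossy.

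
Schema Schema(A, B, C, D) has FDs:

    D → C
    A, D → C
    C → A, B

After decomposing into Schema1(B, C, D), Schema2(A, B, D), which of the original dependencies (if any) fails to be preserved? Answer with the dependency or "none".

Check C → A, B: no single fragment contains all of {A, B, C}, and the restricted closure of {C} across the fragments never reaches {A, B}.
D → C is preserved.
A, D → C is preserved.

C → A, B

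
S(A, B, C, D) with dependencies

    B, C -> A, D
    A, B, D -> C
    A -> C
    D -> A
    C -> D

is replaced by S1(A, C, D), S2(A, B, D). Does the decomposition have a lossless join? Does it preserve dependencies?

lossless and dependency-preserving

Lossless test: (A, D)⁺ = {A, C, D}, which contains all of one fragment — lossless.
Dependency preservation: B, C → A, D; A, B, D → C are not contained in any single fragment, but the restricted closure of each left-hand side across the fragments still reaches the right-hand side; the remaining FDs each lie inside some fragment. All dependencies are preserved.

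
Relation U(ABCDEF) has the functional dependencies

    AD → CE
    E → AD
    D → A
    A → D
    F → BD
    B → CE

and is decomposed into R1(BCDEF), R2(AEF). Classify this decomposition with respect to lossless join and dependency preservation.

lossless and dependency-preserving

Lossless test: (EF)⁺ = {ABCDEF}, which contains all of one fragment — lossless.
Dependency preservation: AD → CE; E → AD; D → A; A → D are not contained in any single fragment, but the restricted closure of each left-hand side across the fragments still reaches the right-hand side; the remaining FDs each lie inside some fragment. All dependencies are preserved.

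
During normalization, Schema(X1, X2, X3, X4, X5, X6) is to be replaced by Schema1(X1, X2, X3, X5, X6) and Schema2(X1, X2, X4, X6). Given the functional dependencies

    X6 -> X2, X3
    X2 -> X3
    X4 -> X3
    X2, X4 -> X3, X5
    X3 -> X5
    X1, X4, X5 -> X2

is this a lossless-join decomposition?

Yes

Common attributes: Schema1 ∩ Schema2 = {X1, X2, X6}.
Closure of {X1, X2, X6}: X6 → X2, X3 applies, adding X3; X3 → X5 applies, adding X5. So (X1, X2, X6)⁺ = {X1, X2, X3, X5, X6}.
This closure contains every attribute of Schema1, so Schema1 ∩ Schema2 → Schema1. The join is lossless.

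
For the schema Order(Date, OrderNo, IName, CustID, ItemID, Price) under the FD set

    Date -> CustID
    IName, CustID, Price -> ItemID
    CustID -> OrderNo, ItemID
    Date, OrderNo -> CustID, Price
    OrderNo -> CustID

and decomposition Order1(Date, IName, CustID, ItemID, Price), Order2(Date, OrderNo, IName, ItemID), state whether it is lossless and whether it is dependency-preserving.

Lossless test: (Date, IName, ItemID)⁺ = {Date, OrderNo, IName, CustID, ItemID, Price}, which contains all of one fragment — lossless.
Dependency preservation: the restricted closure of {CustID} across the fragments never reaches {OrderNo, ItemID}, so CustID → OrderNo, ItemID cannot be enforced without a join — not preserved.

lossless but not dependency-preserving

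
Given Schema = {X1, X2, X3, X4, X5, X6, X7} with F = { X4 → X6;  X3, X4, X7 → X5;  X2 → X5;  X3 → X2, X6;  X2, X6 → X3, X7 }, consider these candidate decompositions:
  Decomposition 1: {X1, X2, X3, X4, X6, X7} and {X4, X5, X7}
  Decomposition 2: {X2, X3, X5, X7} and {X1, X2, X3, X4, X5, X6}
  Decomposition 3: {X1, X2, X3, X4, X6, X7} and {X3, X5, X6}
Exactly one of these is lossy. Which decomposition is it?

Decomposition 1

Decomposition 1: common = {X4, X7}, closure = {X4, X6, X7} → lossy.
Decomposition 2: common = {X2, X3, X5}, closure = {X2, X3, X5, X6, X7} → lossless.
Decomposition 3: common = {X3, X6}, closure = {X2, X3, X5, X6, X7} → lossless.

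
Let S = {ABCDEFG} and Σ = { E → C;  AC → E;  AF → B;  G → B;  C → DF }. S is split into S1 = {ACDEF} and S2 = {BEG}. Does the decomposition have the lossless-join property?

No

Common attributes: S1 ∩ S2 = {E}.
Closure of {E}: E → C applies, adding C; C → DF applies, adding DF. So (E)⁺ = {CDEF}.
The closure contains neither all of S1 = {ACDEF} nor all of S2 = {BEG}, so the common attributes are not a superkey of either fragment. The join is lossy.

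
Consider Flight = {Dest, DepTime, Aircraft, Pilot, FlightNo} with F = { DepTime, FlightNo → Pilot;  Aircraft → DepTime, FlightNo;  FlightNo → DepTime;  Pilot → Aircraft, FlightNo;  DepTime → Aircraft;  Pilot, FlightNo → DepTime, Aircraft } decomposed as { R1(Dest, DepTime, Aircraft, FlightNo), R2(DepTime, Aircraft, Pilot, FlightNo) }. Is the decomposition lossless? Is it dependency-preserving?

lossless and dependency-preserving

Lossless test: (DepTime, Aircraft, FlightNo)⁺ = {DepTime, Aircraft, Pilot, FlightNo}, which contains all of one fragment — lossless.
Dependency preservation: every FD's attributes lie within a single fragment, so each can be enforced locally — preserved.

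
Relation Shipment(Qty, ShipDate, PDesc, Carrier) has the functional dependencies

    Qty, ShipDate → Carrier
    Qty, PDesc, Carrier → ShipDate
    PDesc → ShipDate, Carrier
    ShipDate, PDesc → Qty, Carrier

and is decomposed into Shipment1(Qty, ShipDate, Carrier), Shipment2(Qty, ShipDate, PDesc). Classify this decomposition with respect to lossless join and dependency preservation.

lossless and dependency-preserving

Lossless test: (Qty, ShipDate)⁺ = {Qty, ShipDate, Carrier}, which contains all of one fragment — lossless.
Dependency preservation: Qty, PDesc, Carrier → ShipDate; PDesc → ShipDate, Carrier; ShipDate, PDesc → Qty, Carrier are not contained in any single fragment, but the restricted closure of each left-hand side across the fragments still reaches the right-hand side; the remaining FDs each lie inside some fragment. All dependencies are preserved.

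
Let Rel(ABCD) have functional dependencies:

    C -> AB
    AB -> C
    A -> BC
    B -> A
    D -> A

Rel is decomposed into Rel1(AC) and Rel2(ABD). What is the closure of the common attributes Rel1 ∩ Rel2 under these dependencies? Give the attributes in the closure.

Rel1 ∩ Rel2 = {A}.
A → BC applies, adding BC
Closure: {ABC}.

ABC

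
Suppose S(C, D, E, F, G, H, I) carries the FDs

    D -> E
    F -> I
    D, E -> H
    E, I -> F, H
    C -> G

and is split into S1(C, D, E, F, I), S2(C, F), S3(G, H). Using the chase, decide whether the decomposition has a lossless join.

Chase test. Columns are C, D, E, F, G, H, I; row i has aⱼ where attribute j ∈ Si, else bᵢⱼ.
Initial tableau (one row per fragment):
  row 1: a1 a2 a3 a4 b15 b16 a7
  row 2: a1 b22 b23 a4 b25 b26 b27
  row 3: b31 b32 b33 b34 a5 a6 b37
Rows 1 and 2 agree on F; apply F→I and equate their I entries.
Rows 1 and 2 agree on C; apply C→G and equate their G entries.
No row becomes fully distinguished — the join is lossy.

No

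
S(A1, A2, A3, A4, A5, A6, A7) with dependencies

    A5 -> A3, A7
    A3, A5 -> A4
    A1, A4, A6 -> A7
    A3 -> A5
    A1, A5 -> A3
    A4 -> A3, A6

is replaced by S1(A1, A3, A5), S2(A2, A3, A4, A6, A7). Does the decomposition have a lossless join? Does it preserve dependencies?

Lossless test: (A3)⁺ = {A3, A4, A5, A6, A7}, which is a superkey of neither fragment — lossy.
Dependency preservation: A5 → A3, A7; A3, A5 → A4; A1, A4, A6 → A7 are not contained in any single fragment, but the restricted closure of each left-hand side across the fragments still reaches the right-hand side; the remaining FDs each lie inside some fragment. All dependencies are preserved.

lossy but dependency-preserving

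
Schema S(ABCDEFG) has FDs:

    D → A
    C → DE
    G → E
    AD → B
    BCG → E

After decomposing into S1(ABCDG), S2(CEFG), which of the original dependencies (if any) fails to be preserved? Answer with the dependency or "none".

none

D → A lies within S1.
C → DE: restricted closure across fragments reaches DE.
G → E lies within S2.
AD → B lies within S1.
BCG → E: restricted closure across fragments reaches E.
Every dependency is enforceable on the fragments, so the decomposition is dependency-preserving.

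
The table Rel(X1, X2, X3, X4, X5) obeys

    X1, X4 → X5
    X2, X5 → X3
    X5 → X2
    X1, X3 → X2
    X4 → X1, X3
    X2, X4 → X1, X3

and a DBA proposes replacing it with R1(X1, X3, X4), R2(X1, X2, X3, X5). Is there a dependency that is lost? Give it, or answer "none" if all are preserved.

X1, X4 → X5

Check X1, X4 → X5: no single fragment contains all of {X1, X4, X5}, and the restricted closure of {X1, X4} across the fragments never reaches {X5}.
X2, X5 → X3 is preserved.
X5 → X2 is preserved.
X1, X3 → X2 is preserved.
X4 → X1, X3 is preserved.
X2, X4 → X1, X3 is preserved.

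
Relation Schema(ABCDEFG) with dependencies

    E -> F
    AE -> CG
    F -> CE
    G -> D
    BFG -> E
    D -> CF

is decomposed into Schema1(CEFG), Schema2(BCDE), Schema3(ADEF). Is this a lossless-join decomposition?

Chase test. Columns are ABCDEFG; row i has aⱼ where attribute j ∈ Schemai, else bᵢⱼ.
Initial tableau (one row per fragment):
  row 1: b11 b12 a3 b14 a5 a6 a7
  row 2: b21 a2 a3 a4 a5 b26 b27
  row 3: a1 b32 b33 a4 a5 a6 b37
Rows 1 and 2 agree on E; apply E→F and equate their F entries.
Rows 1 and 3 agree on F; apply F→CE and equate their CE entries.
No row becomes fully distinguished — the join is lossy.

No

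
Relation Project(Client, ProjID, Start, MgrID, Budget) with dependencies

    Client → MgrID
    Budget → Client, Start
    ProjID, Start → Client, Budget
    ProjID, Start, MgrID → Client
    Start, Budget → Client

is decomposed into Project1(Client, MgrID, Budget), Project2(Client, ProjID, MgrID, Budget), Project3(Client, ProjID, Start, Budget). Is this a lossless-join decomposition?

Chase test. Columns are Client, ProjID, Start, MgrID, Budget; row i has aⱼ where attribute j ∈ Projecti, else bᵢⱼ.
Initial tableau (one row per fragment):
  row 1: a1 b12 b13 a4 a5
  row 2: a1 a2 b23 a4 a5
  row 3: a1 a2 a3 b34 a5
Rows 1 and 3 agree on Client; apply Client→MgrID and equate their MgrID entries.
Rows 1 and 2 agree on Budget; apply Budget→Client, Start and equate their Client, Start entries.
Rows 1 and 3 agree on Budget; apply Budget→Client, Start and equate their Client, Start entries.
Row 2 is now all distinguished symbols — the join is lossless.

Yes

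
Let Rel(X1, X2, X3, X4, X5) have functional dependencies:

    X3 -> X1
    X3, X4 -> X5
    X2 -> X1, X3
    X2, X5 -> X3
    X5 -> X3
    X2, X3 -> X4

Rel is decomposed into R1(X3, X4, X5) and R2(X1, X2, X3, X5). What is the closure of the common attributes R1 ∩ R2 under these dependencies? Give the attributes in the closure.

X1, X3, X5

R1 ∩ R2 = {X3, X5}.
X3 → X1 applies, adding X1
Closure: {X1, X3, X5}.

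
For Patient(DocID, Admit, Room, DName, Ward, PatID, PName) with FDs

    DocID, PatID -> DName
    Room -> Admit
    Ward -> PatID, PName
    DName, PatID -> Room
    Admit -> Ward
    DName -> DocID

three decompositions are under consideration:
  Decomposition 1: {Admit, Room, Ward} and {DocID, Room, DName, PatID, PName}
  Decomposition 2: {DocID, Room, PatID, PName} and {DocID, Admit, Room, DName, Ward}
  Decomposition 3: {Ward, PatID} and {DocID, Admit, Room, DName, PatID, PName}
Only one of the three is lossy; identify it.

Decomposition 1: common = {Room}, closure = {Admit, Room, Ward, PatID, PName} → lossless.
Decomposition 2: common = {DocID, Room}, closure = {DocID, Admit, Room, DName, Ward, PatID, PName} → lossless.
Decomposition 3: common = {PatID}, closure = {PatID} → lossy.

Decomposition 3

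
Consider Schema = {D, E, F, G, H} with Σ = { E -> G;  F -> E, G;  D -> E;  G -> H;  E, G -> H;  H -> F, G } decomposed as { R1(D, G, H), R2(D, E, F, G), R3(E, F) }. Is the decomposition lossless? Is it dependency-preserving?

lossless and dependency-preserving

Lossless test (chase): Rows 2 and 3 agree on E; apply E→G and equate their G entries. Rows 1 and 2 agree on D; apply D→E and equate their E entries. Rows 1 and 2 agree on G; apply G→H and equate their H entries. Rows 1 and 3 agree on G; apply G→H and equate their H entries. Rows 1 and 2 agree on H; apply H→F, G and equate their F, G entries. Row 1 is now all distinguished symbols — the join is lossless.
Dependency preservation: E, G → H; H → F, G are not contained in any single fragment, but the restricted closure of each left-hand side across the fragments still reaches the right-hand side; the remaining FDs each lie inside some fragment. All dependencies are preserved.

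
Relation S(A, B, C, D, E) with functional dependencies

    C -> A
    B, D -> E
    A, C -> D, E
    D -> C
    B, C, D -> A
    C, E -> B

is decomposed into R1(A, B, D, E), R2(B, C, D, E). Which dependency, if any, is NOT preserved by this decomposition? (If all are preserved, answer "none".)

C → A: restricted closure across fragments reaches A.
B, D → E lies within R1.
A, C → D, E: restricted closure across fragments reaches D, E.
D → C lies within R2.
B, C, D → A: restricted closure across fragments reaches A.
C, E → B lies within R2.
Every dependency is enforceable on the fragments, so the decomposition is dependency-preserving.

none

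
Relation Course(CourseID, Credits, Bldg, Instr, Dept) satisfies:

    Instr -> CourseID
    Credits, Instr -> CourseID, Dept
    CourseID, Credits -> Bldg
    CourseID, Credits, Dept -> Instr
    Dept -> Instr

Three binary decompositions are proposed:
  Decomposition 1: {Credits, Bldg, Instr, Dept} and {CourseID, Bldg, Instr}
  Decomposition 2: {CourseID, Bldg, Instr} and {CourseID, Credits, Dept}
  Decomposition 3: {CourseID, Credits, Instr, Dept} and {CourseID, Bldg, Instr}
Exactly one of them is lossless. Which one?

Decomposition 1

Decomposition 1: common = {Bldg, Instr}, closure = {CourseID, Bldg, Instr} → lossless.
Decomposition 2: common = {CourseID}, closure = {CourseID} → lossy.
Decomposition 3: common = {CourseID, Instr}, closure = {CourseID, Instr} → lossy.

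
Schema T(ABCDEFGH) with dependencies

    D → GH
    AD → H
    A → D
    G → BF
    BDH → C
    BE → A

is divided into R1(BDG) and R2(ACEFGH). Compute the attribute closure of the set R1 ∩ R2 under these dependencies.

BFG

R1 ∩ R2 = {G}.
G → BF applies, adding BF
Closure: {BFG}.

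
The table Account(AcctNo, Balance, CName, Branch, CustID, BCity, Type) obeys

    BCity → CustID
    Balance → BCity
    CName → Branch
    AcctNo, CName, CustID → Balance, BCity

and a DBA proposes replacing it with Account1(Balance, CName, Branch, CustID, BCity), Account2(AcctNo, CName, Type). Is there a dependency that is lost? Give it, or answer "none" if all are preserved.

Check AcctNo, CName, CustID → Balance, BCity: no single fragment contains all of {AcctNo, Balance, CName, CustID, BCity}, and the restricted closure of {AcctNo, CName, CustID} across the fragments never reaches {Balance, BCity}.
BCity → CustID is preserved.
Balance → BCity is preserved.
CName → Branch is preserved.

AcctNo, CName, CustID → Balance, BCity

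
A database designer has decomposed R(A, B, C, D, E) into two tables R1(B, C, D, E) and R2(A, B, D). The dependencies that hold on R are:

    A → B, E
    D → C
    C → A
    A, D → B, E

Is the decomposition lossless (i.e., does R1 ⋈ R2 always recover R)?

Yes

Common attributes: R1 ∩ R2 = {B, D}.
Closure of {B, D}: D → C applies, adding C; C → A applies, adding A; A, D → B, E applies, adding E. So (B, D)⁺ = {A, B, C, D, E}.
This closure contains every attribute of R1, so R1 ∩ R2 → R1. The join is lossless.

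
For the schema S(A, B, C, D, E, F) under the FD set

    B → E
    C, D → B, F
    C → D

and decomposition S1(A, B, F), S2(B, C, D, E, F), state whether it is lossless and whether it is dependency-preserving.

Lossless test: (B, F)⁺ = {B, E, F}, which is a superkey of neither fragment — lossy.
Dependency preservation: every FD's attributes lie within a single fragment, so each can be enforced locally — preserved.

lossy but dependency-preserving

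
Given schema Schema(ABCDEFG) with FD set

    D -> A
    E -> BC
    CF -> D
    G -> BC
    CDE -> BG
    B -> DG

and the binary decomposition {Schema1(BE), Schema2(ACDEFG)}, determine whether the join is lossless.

Yes

Common attributes: Schema1 ∩ Schema2 = {E}.
Closure of {E}: E → BC applies, adding BC; B → DG applies, adding DG; D → A applies, adding A. So (E)⁺ = {ABCDEG}.
This closure contains every attribute of Schema1, so Schema1 ∩ Schema2 → Schema1. The join is lossless.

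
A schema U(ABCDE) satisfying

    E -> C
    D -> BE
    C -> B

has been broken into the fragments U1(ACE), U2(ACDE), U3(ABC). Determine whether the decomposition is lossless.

Chase test. Columns are ABCDE; row i has aⱼ where attribute j ∈ Ui, else bᵢⱼ.
Initial tableau (one row per fragment):
  row 1: a1 b12 a3 b14 a5
  row 2: a1 b22 a3 a4 a5
  row 3: a1 a2 a3 b34 b35
Rows 1 and 2 agree on C; apply C→B and equate their B entries.
Rows 1 and 3 agree on C; apply C→B and equate their B entries.
Row 2 is now all distinguished symbols — the join is lossless.

Yes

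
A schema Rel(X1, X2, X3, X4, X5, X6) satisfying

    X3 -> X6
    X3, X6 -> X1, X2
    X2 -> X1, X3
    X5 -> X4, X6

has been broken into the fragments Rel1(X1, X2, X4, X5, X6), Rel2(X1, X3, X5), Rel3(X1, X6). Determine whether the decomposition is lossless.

No

Chase test. Columns are X1, X2, X3, X4, X5, X6; row i has aⱼ where attribute j ∈ Reli, else bᵢⱼ.
Initial tableau (one row per fragment):
  row 1: a1 a2 b13 a4 a5 a6
  row 2: a1 b22 a3 b24 a5 b26
  row 3: a1 b32 b33 b34 b35 a6
Rows 1 and 2 agree on X5; apply X5→X4, X6 and equate their X4, X6 entries.
No row becomes fully distinguished — the join is lossy.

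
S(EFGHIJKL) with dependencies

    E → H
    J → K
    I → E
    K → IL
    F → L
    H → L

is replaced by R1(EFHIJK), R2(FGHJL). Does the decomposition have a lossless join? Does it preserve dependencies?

Lossless test: (FHJ)⁺ = {EFHIJKL}, which contains all of one fragment — lossless.
Dependency preservation: K → IL is not contained in any single fragment, but the restricted closure of its left-hand side across the fragments still reaches the right-hand side; the remaining FDs each lie inside some fragment. All dependencies are preserved.

lossless and dependency-preserving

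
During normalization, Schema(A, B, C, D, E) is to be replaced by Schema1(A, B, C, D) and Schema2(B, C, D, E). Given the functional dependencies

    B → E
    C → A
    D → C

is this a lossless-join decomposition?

Yes

Common attributes: Schema1 ∩ Schema2 = {B, C, D}.
Closure of {B, C, D}: B → E applies, adding E; C → A applies, adding A. So (B, C, D)⁺ = {A, B, C, D, E}.
This closure contains every attribute of Schema1, so Schema1 ∩ Schema2 → Schema1. The join is lossless.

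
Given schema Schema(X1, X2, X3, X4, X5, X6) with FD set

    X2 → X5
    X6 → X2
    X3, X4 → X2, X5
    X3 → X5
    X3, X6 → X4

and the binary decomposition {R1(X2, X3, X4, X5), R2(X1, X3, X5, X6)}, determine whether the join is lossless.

No

Common attributes: R1 ∩ R2 = {X3, X5}.
No dependency enlarges {X3, X5}, so (X3, X5)⁺ = {X3, X5}.
The closure contains neither all of R1 = {X2, X3, X4, X5} nor all of R2 = {X1, X3, X5, X6}, so the common attributes are not a superkey of either fragment. The join is lossy.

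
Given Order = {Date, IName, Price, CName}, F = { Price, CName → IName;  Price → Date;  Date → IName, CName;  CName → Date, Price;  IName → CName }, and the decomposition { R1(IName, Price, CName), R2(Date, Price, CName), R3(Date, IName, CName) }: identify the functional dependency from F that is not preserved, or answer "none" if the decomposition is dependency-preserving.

Price, CName → IName lies within R1.
Price → Date lies within R2.
Date → IName, CName lies within R3.
CName → Date, Price lies within R2.
IName → CName lies within R1.
Every dependency is enforceable on the fragments, so the decomposition is dependency-preserving.

none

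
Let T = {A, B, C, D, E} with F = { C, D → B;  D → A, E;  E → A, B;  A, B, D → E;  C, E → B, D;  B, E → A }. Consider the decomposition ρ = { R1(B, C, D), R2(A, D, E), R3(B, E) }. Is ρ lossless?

Chase test. Columns are A, B, C, D, E; row i has aⱼ where attribute j ∈ Ri, else bᵢⱼ.
Initial tableau (one row per fragment):
  row 1: b11 a2 a3 a4 b15
  row 2: a1 b22 b23 a4 a5
  row 3: b31 a2 b33 b34 a5
Rows 1 and 2 agree on D; apply D→A, E and equate their A, E entries.
Rows 1 and 2 agree on E; apply E→A, B and equate their A, B entries.
Rows 1 and 3 agree on E; apply E→A, B and equate their A, B entries.
Row 1 is now all distinguished symbols — the join is lossless.

Yes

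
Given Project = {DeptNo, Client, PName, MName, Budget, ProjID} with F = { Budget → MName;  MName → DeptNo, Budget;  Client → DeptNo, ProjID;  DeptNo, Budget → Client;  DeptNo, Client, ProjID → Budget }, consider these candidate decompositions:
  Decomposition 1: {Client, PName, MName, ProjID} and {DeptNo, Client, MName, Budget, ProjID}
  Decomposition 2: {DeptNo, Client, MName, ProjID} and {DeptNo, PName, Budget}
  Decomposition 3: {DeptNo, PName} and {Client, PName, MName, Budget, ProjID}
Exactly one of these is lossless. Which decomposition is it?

Decomposition 1

Decomposition 1: common = {Client, MName, ProjID}, closure = {DeptNo, Client, MName, Budget, ProjID} → lossless.
Decomposition 2: common = {DeptNo}, closure = {DeptNo} → lossy.
Decomposition 3: common = {PName}, closure = {PName} → lossy.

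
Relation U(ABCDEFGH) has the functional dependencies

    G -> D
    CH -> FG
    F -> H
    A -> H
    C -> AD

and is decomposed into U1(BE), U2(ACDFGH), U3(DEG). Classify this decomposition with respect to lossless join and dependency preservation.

Lossless test (chase): applying each FD to every pair of rows produces no changes in the tableau, so no row becomes fully distinguished — the join is lossy.
Dependency preservation: every FD's attributes lie within a single fragment, so each can be enforced locally — preserved.

lossy but dependency-preserving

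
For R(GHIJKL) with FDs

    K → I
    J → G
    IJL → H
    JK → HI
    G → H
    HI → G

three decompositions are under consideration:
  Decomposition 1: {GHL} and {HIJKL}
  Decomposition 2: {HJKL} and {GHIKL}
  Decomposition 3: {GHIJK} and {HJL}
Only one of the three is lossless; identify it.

Decomposition 2

Decomposition 1: common = {HL}, closure = {HL} → lossy.
Decomposition 2: common = {HKL}, closure = {GHIKL} → lossless.
Decomposition 3: common = {HJ}, closure = {GHJ} → lossy.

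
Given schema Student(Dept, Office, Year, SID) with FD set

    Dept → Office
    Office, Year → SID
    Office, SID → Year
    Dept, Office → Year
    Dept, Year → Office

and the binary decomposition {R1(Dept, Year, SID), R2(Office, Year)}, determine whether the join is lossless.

No

Common attributes: R1 ∩ R2 = {Year}.
No dependency enlarges {Year}, so (Year)⁺ = {Year}.
The closure contains neither all of R1 = {Dept, Year, SID} nor all of R2 = {Office, Year}, so the common attributes are not a superkey of either fragment. The join is lossy.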